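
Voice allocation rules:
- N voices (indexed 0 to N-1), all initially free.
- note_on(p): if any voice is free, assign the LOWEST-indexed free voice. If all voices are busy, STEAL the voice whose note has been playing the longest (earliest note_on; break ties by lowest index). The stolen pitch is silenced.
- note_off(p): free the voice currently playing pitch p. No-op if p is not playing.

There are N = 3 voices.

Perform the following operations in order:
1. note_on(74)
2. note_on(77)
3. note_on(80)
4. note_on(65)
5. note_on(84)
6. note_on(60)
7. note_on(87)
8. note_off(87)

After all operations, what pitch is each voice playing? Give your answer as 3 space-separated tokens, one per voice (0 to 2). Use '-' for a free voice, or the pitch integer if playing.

Answer: - 84 60

Derivation:
Op 1: note_on(74): voice 0 is free -> assigned | voices=[74 - -]
Op 2: note_on(77): voice 1 is free -> assigned | voices=[74 77 -]
Op 3: note_on(80): voice 2 is free -> assigned | voices=[74 77 80]
Op 4: note_on(65): all voices busy, STEAL voice 0 (pitch 74, oldest) -> assign | voices=[65 77 80]
Op 5: note_on(84): all voices busy, STEAL voice 1 (pitch 77, oldest) -> assign | voices=[65 84 80]
Op 6: note_on(60): all voices busy, STEAL voice 2 (pitch 80, oldest) -> assign | voices=[65 84 60]
Op 7: note_on(87): all voices busy, STEAL voice 0 (pitch 65, oldest) -> assign | voices=[87 84 60]
Op 8: note_off(87): free voice 0 | voices=[- 84 60]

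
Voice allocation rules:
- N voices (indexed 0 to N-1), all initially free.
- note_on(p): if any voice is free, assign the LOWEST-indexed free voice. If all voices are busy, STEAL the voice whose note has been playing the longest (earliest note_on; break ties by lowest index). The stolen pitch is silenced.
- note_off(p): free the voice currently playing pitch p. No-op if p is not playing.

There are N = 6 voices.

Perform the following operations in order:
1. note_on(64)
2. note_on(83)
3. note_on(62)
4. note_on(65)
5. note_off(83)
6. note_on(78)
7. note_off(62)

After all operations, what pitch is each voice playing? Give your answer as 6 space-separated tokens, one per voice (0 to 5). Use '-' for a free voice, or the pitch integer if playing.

Answer: 64 78 - 65 - -

Derivation:
Op 1: note_on(64): voice 0 is free -> assigned | voices=[64 - - - - -]
Op 2: note_on(83): voice 1 is free -> assigned | voices=[64 83 - - - -]
Op 3: note_on(62): voice 2 is free -> assigned | voices=[64 83 62 - - -]
Op 4: note_on(65): voice 3 is free -> assigned | voices=[64 83 62 65 - -]
Op 5: note_off(83): free voice 1 | voices=[64 - 62 65 - -]
Op 6: note_on(78): voice 1 is free -> assigned | voices=[64 78 62 65 - -]
Op 7: note_off(62): free voice 2 | voices=[64 78 - 65 - -]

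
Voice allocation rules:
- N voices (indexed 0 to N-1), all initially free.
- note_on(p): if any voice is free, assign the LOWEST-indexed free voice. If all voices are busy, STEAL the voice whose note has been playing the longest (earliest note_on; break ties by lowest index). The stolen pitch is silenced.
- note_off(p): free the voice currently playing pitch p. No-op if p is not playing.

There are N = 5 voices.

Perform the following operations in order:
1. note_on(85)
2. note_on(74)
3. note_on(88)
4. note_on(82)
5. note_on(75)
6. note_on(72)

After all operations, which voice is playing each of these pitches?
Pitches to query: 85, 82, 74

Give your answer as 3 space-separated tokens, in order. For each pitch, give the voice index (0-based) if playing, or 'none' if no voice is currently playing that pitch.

Op 1: note_on(85): voice 0 is free -> assigned | voices=[85 - - - -]
Op 2: note_on(74): voice 1 is free -> assigned | voices=[85 74 - - -]
Op 3: note_on(88): voice 2 is free -> assigned | voices=[85 74 88 - -]
Op 4: note_on(82): voice 3 is free -> assigned | voices=[85 74 88 82 -]
Op 5: note_on(75): voice 4 is free -> assigned | voices=[85 74 88 82 75]
Op 6: note_on(72): all voices busy, STEAL voice 0 (pitch 85, oldest) -> assign | voices=[72 74 88 82 75]

Answer: none 3 1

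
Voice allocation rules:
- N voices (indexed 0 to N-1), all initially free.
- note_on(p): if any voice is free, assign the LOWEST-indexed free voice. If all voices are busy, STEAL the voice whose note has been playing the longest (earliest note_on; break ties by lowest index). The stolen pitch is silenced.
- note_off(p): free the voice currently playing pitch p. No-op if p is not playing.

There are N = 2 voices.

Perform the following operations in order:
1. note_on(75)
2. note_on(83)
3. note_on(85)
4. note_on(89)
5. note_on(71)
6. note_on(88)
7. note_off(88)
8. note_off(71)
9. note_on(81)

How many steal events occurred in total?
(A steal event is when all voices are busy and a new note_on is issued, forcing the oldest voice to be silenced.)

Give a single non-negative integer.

Op 1: note_on(75): voice 0 is free -> assigned | voices=[75 -]
Op 2: note_on(83): voice 1 is free -> assigned | voices=[75 83]
Op 3: note_on(85): all voices busy, STEAL voice 0 (pitch 75, oldest) -> assign | voices=[85 83]
Op 4: note_on(89): all voices busy, STEAL voice 1 (pitch 83, oldest) -> assign | voices=[85 89]
Op 5: note_on(71): all voices busy, STEAL voice 0 (pitch 85, oldest) -> assign | voices=[71 89]
Op 6: note_on(88): all voices busy, STEAL voice 1 (pitch 89, oldest) -> assign | voices=[71 88]
Op 7: note_off(88): free voice 1 | voices=[71 -]
Op 8: note_off(71): free voice 0 | voices=[- -]
Op 9: note_on(81): voice 0 is free -> assigned | voices=[81 -]

Answer: 4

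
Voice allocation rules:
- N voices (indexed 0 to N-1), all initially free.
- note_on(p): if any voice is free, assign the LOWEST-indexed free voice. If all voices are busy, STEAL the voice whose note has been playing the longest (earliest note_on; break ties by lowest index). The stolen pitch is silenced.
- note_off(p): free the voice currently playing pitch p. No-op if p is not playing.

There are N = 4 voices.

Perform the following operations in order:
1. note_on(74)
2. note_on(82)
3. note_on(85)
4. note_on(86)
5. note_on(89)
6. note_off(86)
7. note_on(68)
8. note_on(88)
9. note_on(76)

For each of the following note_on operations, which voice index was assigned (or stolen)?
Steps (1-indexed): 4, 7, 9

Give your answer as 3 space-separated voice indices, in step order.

Answer: 3 3 2

Derivation:
Op 1: note_on(74): voice 0 is free -> assigned | voices=[74 - - -]
Op 2: note_on(82): voice 1 is free -> assigned | voices=[74 82 - -]
Op 3: note_on(85): voice 2 is free -> assigned | voices=[74 82 85 -]
Op 4: note_on(86): voice 3 is free -> assigned | voices=[74 82 85 86]
Op 5: note_on(89): all voices busy, STEAL voice 0 (pitch 74, oldest) -> assign | voices=[89 82 85 86]
Op 6: note_off(86): free voice 3 | voices=[89 82 85 -]
Op 7: note_on(68): voice 3 is free -> assigned | voices=[89 82 85 68]
Op 8: note_on(88): all voices busy, STEAL voice 1 (pitch 82, oldest) -> assign | voices=[89 88 85 68]
Op 9: note_on(76): all voices busy, STEAL voice 2 (pitch 85, oldest) -> assign | voices=[89 88 76 68]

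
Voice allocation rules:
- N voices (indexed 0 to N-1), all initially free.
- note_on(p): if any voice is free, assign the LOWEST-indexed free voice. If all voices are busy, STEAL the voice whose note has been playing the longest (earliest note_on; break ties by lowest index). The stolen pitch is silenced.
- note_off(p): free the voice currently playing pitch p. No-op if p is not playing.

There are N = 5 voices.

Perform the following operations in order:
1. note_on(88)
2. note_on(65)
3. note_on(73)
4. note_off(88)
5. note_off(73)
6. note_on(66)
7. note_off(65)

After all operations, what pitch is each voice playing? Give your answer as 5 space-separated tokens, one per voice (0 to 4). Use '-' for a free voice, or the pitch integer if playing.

Answer: 66 - - - -

Derivation:
Op 1: note_on(88): voice 0 is free -> assigned | voices=[88 - - - -]
Op 2: note_on(65): voice 1 is free -> assigned | voices=[88 65 - - -]
Op 3: note_on(73): voice 2 is free -> assigned | voices=[88 65 73 - -]
Op 4: note_off(88): free voice 0 | voices=[- 65 73 - -]
Op 5: note_off(73): free voice 2 | voices=[- 65 - - -]
Op 6: note_on(66): voice 0 is free -> assigned | voices=[66 65 - - -]
Op 7: note_off(65): free voice 1 | voices=[66 - - - -]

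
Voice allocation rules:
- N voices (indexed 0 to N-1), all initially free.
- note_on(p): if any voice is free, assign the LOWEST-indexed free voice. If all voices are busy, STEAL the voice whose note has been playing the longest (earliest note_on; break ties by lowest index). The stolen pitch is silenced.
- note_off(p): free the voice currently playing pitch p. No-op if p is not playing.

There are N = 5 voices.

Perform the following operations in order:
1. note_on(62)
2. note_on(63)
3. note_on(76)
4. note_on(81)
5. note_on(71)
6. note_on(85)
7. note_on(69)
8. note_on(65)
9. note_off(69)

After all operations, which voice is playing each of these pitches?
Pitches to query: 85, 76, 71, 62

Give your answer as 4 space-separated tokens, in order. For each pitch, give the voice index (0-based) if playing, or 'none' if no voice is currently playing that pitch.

Op 1: note_on(62): voice 0 is free -> assigned | voices=[62 - - - -]
Op 2: note_on(63): voice 1 is free -> assigned | voices=[62 63 - - -]
Op 3: note_on(76): voice 2 is free -> assigned | voices=[62 63 76 - -]
Op 4: note_on(81): voice 3 is free -> assigned | voices=[62 63 76 81 -]
Op 5: note_on(71): voice 4 is free -> assigned | voices=[62 63 76 81 71]
Op 6: note_on(85): all voices busy, STEAL voice 0 (pitch 62, oldest) -> assign | voices=[85 63 76 81 71]
Op 7: note_on(69): all voices busy, STEAL voice 1 (pitch 63, oldest) -> assign | voices=[85 69 76 81 71]
Op 8: note_on(65): all voices busy, STEAL voice 2 (pitch 76, oldest) -> assign | voices=[85 69 65 81 71]
Op 9: note_off(69): free voice 1 | voices=[85 - 65 81 71]

Answer: 0 none 4 none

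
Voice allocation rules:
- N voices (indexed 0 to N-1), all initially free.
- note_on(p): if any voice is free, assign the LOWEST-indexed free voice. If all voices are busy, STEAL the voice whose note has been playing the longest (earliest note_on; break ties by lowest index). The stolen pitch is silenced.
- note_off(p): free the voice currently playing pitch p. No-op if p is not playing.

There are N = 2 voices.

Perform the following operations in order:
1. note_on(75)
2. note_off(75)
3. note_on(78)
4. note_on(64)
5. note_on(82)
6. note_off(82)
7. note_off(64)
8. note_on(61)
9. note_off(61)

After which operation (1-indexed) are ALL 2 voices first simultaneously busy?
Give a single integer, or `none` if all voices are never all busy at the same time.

Answer: 4

Derivation:
Op 1: note_on(75): voice 0 is free -> assigned | voices=[75 -]
Op 2: note_off(75): free voice 0 | voices=[- -]
Op 3: note_on(78): voice 0 is free -> assigned | voices=[78 -]
Op 4: note_on(64): voice 1 is free -> assigned | voices=[78 64]
Op 5: note_on(82): all voices busy, STEAL voice 0 (pitch 78, oldest) -> assign | voices=[82 64]
Op 6: note_off(82): free voice 0 | voices=[- 64]
Op 7: note_off(64): free voice 1 | voices=[- -]
Op 8: note_on(61): voice 0 is free -> assigned | voices=[61 -]
Op 9: note_off(61): free voice 0 | voices=[- -]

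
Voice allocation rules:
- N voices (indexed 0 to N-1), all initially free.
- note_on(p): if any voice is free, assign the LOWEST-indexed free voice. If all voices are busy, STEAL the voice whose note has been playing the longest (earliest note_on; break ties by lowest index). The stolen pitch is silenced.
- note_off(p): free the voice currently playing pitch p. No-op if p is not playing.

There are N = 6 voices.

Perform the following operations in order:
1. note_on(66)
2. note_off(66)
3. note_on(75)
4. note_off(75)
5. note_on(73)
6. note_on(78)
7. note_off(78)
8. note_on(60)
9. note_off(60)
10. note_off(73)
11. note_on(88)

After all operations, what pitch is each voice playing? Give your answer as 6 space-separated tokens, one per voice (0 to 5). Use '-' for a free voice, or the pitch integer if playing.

Op 1: note_on(66): voice 0 is free -> assigned | voices=[66 - - - - -]
Op 2: note_off(66): free voice 0 | voices=[- - - - - -]
Op 3: note_on(75): voice 0 is free -> assigned | voices=[75 - - - - -]
Op 4: note_off(75): free voice 0 | voices=[- - - - - -]
Op 5: note_on(73): voice 0 is free -> assigned | voices=[73 - - - - -]
Op 6: note_on(78): voice 1 is free -> assigned | voices=[73 78 - - - -]
Op 7: note_off(78): free voice 1 | voices=[73 - - - - -]
Op 8: note_on(60): voice 1 is free -> assigned | voices=[73 60 - - - -]
Op 9: note_off(60): free voice 1 | voices=[73 - - - - -]
Op 10: note_off(73): free voice 0 | voices=[- - - - - -]
Op 11: note_on(88): voice 0 is free -> assigned | voices=[88 - - - - -]

Answer: 88 - - - - -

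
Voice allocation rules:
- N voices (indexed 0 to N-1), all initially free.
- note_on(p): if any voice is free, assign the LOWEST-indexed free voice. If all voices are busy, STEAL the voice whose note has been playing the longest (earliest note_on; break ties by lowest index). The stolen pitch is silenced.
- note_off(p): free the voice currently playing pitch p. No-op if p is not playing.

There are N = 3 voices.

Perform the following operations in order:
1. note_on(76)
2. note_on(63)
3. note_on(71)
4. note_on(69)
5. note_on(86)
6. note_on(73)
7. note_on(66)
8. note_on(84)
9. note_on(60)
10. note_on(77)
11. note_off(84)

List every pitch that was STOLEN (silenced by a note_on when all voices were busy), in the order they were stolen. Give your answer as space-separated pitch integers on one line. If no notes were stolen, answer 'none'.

Op 1: note_on(76): voice 0 is free -> assigned | voices=[76 - -]
Op 2: note_on(63): voice 1 is free -> assigned | voices=[76 63 -]
Op 3: note_on(71): voice 2 is free -> assigned | voices=[76 63 71]
Op 4: note_on(69): all voices busy, STEAL voice 0 (pitch 76, oldest) -> assign | voices=[69 63 71]
Op 5: note_on(86): all voices busy, STEAL voice 1 (pitch 63, oldest) -> assign | voices=[69 86 71]
Op 6: note_on(73): all voices busy, STEAL voice 2 (pitch 71, oldest) -> assign | voices=[69 86 73]
Op 7: note_on(66): all voices busy, STEAL voice 0 (pitch 69, oldest) -> assign | voices=[66 86 73]
Op 8: note_on(84): all voices busy, STEAL voice 1 (pitch 86, oldest) -> assign | voices=[66 84 73]
Op 9: note_on(60): all voices busy, STEAL voice 2 (pitch 73, oldest) -> assign | voices=[66 84 60]
Op 10: note_on(77): all voices busy, STEAL voice 0 (pitch 66, oldest) -> assign | voices=[77 84 60]
Op 11: note_off(84): free voice 1 | voices=[77 - 60]

Answer: 76 63 71 69 86 73 66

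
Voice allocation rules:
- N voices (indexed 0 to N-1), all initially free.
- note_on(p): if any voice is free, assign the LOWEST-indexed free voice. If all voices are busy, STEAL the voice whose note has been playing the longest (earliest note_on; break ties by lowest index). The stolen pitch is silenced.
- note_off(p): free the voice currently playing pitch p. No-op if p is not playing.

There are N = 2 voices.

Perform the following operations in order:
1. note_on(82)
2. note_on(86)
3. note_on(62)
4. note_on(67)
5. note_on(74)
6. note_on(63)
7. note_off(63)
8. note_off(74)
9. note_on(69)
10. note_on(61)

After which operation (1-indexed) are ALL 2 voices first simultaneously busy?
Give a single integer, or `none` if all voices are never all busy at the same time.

Answer: 2

Derivation:
Op 1: note_on(82): voice 0 is free -> assigned | voices=[82 -]
Op 2: note_on(86): voice 1 is free -> assigned | voices=[82 86]
Op 3: note_on(62): all voices busy, STEAL voice 0 (pitch 82, oldest) -> assign | voices=[62 86]
Op 4: note_on(67): all voices busy, STEAL voice 1 (pitch 86, oldest) -> assign | voices=[62 67]
Op 5: note_on(74): all voices busy, STEAL voice 0 (pitch 62, oldest) -> assign | voices=[74 67]
Op 6: note_on(63): all voices busy, STEAL voice 1 (pitch 67, oldest) -> assign | voices=[74 63]
Op 7: note_off(63): free voice 1 | voices=[74 -]
Op 8: note_off(74): free voice 0 | voices=[- -]
Op 9: note_on(69): voice 0 is free -> assigned | voices=[69 -]
Op 10: note_on(61): voice 1 is free -> assigned | voices=[69 61]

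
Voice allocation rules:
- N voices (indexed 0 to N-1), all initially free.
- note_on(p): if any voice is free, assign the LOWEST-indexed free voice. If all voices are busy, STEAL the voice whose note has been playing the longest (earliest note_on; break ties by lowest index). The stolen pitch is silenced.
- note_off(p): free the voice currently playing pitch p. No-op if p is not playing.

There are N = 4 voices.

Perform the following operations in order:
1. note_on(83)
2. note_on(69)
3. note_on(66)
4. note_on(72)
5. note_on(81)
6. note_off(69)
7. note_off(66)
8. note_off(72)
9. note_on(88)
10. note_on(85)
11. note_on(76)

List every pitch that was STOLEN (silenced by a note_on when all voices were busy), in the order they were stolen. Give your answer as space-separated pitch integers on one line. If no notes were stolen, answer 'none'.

Answer: 83

Derivation:
Op 1: note_on(83): voice 0 is free -> assigned | voices=[83 - - -]
Op 2: note_on(69): voice 1 is free -> assigned | voices=[83 69 - -]
Op 3: note_on(66): voice 2 is free -> assigned | voices=[83 69 66 -]
Op 4: note_on(72): voice 3 is free -> assigned | voices=[83 69 66 72]
Op 5: note_on(81): all voices busy, STEAL voice 0 (pitch 83, oldest) -> assign | voices=[81 69 66 72]
Op 6: note_off(69): free voice 1 | voices=[81 - 66 72]
Op 7: note_off(66): free voice 2 | voices=[81 - - 72]
Op 8: note_off(72): free voice 3 | voices=[81 - - -]
Op 9: note_on(88): voice 1 is free -> assigned | voices=[81 88 - -]
Op 10: note_on(85): voice 2 is free -> assigned | voices=[81 88 85 -]
Op 11: note_on(76): voice 3 is free -> assigned | voices=[81 88 85 76]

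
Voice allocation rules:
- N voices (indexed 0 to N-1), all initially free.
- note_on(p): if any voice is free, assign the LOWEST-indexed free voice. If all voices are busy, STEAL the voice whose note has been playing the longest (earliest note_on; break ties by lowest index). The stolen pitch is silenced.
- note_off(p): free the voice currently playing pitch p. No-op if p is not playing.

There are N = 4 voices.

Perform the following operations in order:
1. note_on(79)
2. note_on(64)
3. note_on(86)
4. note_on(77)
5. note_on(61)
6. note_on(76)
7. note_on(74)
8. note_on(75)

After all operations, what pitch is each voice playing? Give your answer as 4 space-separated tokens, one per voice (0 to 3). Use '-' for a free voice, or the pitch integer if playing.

Op 1: note_on(79): voice 0 is free -> assigned | voices=[79 - - -]
Op 2: note_on(64): voice 1 is free -> assigned | voices=[79 64 - -]
Op 3: note_on(86): voice 2 is free -> assigned | voices=[79 64 86 -]
Op 4: note_on(77): voice 3 is free -> assigned | voices=[79 64 86 77]
Op 5: note_on(61): all voices busy, STEAL voice 0 (pitch 79, oldest) -> assign | voices=[61 64 86 77]
Op 6: note_on(76): all voices busy, STEAL voice 1 (pitch 64, oldest) -> assign | voices=[61 76 86 77]
Op 7: note_on(74): all voices busy, STEAL voice 2 (pitch 86, oldest) -> assign | voices=[61 76 74 77]
Op 8: note_on(75): all voices busy, STEAL voice 3 (pitch 77, oldest) -> assign | voices=[61 76 74 75]

Answer: 61 76 74 75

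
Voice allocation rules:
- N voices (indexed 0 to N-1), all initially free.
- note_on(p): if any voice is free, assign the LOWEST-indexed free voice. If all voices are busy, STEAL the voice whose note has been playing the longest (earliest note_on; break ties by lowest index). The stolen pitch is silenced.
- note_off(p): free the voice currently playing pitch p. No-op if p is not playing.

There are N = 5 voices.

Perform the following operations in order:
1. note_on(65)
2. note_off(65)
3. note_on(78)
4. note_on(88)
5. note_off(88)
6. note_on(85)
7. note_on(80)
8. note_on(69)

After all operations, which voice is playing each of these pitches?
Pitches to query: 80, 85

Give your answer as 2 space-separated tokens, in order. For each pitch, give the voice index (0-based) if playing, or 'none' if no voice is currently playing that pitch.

Op 1: note_on(65): voice 0 is free -> assigned | voices=[65 - - - -]
Op 2: note_off(65): free voice 0 | voices=[- - - - -]
Op 3: note_on(78): voice 0 is free -> assigned | voices=[78 - - - -]
Op 4: note_on(88): voice 1 is free -> assigned | voices=[78 88 - - -]
Op 5: note_off(88): free voice 1 | voices=[78 - - - -]
Op 6: note_on(85): voice 1 is free -> assigned | voices=[78 85 - - -]
Op 7: note_on(80): voice 2 is free -> assigned | voices=[78 85 80 - -]
Op 8: note_on(69): voice 3 is free -> assigned | voices=[78 85 80 69 -]

Answer: 2 1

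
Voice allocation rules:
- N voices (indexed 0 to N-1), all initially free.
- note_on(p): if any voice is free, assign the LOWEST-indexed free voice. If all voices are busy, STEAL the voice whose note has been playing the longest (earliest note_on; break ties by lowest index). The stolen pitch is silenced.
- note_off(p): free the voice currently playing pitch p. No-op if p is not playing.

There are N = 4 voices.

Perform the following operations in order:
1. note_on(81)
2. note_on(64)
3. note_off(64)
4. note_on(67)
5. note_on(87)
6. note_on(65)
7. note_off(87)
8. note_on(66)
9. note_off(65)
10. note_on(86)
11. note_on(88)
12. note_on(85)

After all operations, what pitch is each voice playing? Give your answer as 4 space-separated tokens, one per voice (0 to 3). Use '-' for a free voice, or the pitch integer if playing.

Op 1: note_on(81): voice 0 is free -> assigned | voices=[81 - - -]
Op 2: note_on(64): voice 1 is free -> assigned | voices=[81 64 - -]
Op 3: note_off(64): free voice 1 | voices=[81 - - -]
Op 4: note_on(67): voice 1 is free -> assigned | voices=[81 67 - -]
Op 5: note_on(87): voice 2 is free -> assigned | voices=[81 67 87 -]
Op 6: note_on(65): voice 3 is free -> assigned | voices=[81 67 87 65]
Op 7: note_off(87): free voice 2 | voices=[81 67 - 65]
Op 8: note_on(66): voice 2 is free -> assigned | voices=[81 67 66 65]
Op 9: note_off(65): free voice 3 | voices=[81 67 66 -]
Op 10: note_on(86): voice 3 is free -> assigned | voices=[81 67 66 86]
Op 11: note_on(88): all voices busy, STEAL voice 0 (pitch 81, oldest) -> assign | voices=[88 67 66 86]
Op 12: note_on(85): all voices busy, STEAL voice 1 (pitch 67, oldest) -> assign | voices=[88 85 66 86]

Answer: 88 85 66 86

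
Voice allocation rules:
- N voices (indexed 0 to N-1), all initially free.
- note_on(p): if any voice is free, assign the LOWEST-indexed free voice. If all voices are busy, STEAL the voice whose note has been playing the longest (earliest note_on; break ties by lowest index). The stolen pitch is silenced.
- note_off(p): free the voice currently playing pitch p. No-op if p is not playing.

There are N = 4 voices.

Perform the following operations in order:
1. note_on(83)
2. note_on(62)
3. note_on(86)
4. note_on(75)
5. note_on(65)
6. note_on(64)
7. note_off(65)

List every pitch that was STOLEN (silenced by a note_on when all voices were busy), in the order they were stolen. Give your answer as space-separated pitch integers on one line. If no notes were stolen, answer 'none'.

Answer: 83 62

Derivation:
Op 1: note_on(83): voice 0 is free -> assigned | voices=[83 - - -]
Op 2: note_on(62): voice 1 is free -> assigned | voices=[83 62 - -]
Op 3: note_on(86): voice 2 is free -> assigned | voices=[83 62 86 -]
Op 4: note_on(75): voice 3 is free -> assigned | voices=[83 62 86 75]
Op 5: note_on(65): all voices busy, STEAL voice 0 (pitch 83, oldest) -> assign | voices=[65 62 86 75]
Op 6: note_on(64): all voices busy, STEAL voice 1 (pitch 62, oldest) -> assign | voices=[65 64 86 75]
Op 7: note_off(65): free voice 0 | voices=[- 64 86 75]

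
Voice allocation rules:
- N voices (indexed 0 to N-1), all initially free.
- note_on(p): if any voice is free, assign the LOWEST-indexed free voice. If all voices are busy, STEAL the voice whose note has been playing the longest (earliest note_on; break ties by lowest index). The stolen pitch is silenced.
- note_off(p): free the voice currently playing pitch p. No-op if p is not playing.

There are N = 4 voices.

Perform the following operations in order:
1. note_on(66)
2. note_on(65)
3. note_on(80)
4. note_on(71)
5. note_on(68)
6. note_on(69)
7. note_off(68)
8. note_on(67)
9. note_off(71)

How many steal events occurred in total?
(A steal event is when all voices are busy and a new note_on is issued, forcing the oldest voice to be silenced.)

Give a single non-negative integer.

Answer: 2

Derivation:
Op 1: note_on(66): voice 0 is free -> assigned | voices=[66 - - -]
Op 2: note_on(65): voice 1 is free -> assigned | voices=[66 65 - -]
Op 3: note_on(80): voice 2 is free -> assigned | voices=[66 65 80 -]
Op 4: note_on(71): voice 3 is free -> assigned | voices=[66 65 80 71]
Op 5: note_on(68): all voices busy, STEAL voice 0 (pitch 66, oldest) -> assign | voices=[68 65 80 71]
Op 6: note_on(69): all voices busy, STEAL voice 1 (pitch 65, oldest) -> assign | voices=[68 69 80 71]
Op 7: note_off(68): free voice 0 | voices=[- 69 80 71]
Op 8: note_on(67): voice 0 is free -> assigned | voices=[67 69 80 71]
Op 9: note_off(71): free voice 3 | voices=[67 69 80 -]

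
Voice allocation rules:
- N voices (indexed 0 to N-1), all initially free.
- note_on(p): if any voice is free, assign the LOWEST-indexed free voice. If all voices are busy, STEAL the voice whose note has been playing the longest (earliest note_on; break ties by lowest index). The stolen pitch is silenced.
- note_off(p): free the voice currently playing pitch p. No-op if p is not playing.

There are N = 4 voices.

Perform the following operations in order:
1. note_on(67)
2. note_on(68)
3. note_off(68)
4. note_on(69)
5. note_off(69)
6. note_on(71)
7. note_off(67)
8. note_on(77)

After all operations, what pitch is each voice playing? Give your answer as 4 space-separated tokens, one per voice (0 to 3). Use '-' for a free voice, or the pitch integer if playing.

Answer: 77 71 - -

Derivation:
Op 1: note_on(67): voice 0 is free -> assigned | voices=[67 - - -]
Op 2: note_on(68): voice 1 is free -> assigned | voices=[67 68 - -]
Op 3: note_off(68): free voice 1 | voices=[67 - - -]
Op 4: note_on(69): voice 1 is free -> assigned | voices=[67 69 - -]
Op 5: note_off(69): free voice 1 | voices=[67 - - -]
Op 6: note_on(71): voice 1 is free -> assigned | voices=[67 71 - -]
Op 7: note_off(67): free voice 0 | voices=[- 71 - -]
Op 8: note_on(77): voice 0 is free -> assigned | voices=[77 71 - -]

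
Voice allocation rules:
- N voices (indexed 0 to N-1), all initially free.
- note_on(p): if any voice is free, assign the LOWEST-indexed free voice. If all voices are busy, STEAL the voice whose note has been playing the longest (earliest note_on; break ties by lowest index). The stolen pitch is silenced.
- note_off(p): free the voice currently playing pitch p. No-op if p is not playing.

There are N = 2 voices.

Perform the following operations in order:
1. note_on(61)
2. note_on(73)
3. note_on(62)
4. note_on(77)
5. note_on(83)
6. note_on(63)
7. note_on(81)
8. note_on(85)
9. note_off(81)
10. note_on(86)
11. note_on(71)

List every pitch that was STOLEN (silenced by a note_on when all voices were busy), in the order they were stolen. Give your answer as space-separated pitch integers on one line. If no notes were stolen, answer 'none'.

Op 1: note_on(61): voice 0 is free -> assigned | voices=[61 -]
Op 2: note_on(73): voice 1 is free -> assigned | voices=[61 73]
Op 3: note_on(62): all voices busy, STEAL voice 0 (pitch 61, oldest) -> assign | voices=[62 73]
Op 4: note_on(77): all voices busy, STEAL voice 1 (pitch 73, oldest) -> assign | voices=[62 77]
Op 5: note_on(83): all voices busy, STEAL voice 0 (pitch 62, oldest) -> assign | voices=[83 77]
Op 6: note_on(63): all voices busy, STEAL voice 1 (pitch 77, oldest) -> assign | voices=[83 63]
Op 7: note_on(81): all voices busy, STEAL voice 0 (pitch 83, oldest) -> assign | voices=[81 63]
Op 8: note_on(85): all voices busy, STEAL voice 1 (pitch 63, oldest) -> assign | voices=[81 85]
Op 9: note_off(81): free voice 0 | voices=[- 85]
Op 10: note_on(86): voice 0 is free -> assigned | voices=[86 85]
Op 11: note_on(71): all voices busy, STEAL voice 1 (pitch 85, oldest) -> assign | voices=[86 71]

Answer: 61 73 62 77 83 63 85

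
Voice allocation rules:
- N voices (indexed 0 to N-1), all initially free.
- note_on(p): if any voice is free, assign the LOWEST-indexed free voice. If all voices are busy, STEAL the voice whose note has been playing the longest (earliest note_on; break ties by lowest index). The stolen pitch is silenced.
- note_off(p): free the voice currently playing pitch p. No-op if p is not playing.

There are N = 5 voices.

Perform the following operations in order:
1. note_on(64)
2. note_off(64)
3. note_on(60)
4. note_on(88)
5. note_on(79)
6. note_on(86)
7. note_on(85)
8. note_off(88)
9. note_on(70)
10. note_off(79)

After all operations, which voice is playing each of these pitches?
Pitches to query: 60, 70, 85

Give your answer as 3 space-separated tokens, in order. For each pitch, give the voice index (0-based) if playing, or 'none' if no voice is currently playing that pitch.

Op 1: note_on(64): voice 0 is free -> assigned | voices=[64 - - - -]
Op 2: note_off(64): free voice 0 | voices=[- - - - -]
Op 3: note_on(60): voice 0 is free -> assigned | voices=[60 - - - -]
Op 4: note_on(88): voice 1 is free -> assigned | voices=[60 88 - - -]
Op 5: note_on(79): voice 2 is free -> assigned | voices=[60 88 79 - -]
Op 6: note_on(86): voice 3 is free -> assigned | voices=[60 88 79 86 -]
Op 7: note_on(85): voice 4 is free -> assigned | voices=[60 88 79 86 85]
Op 8: note_off(88): free voice 1 | voices=[60 - 79 86 85]
Op 9: note_on(70): voice 1 is free -> assigned | voices=[60 70 79 86 85]
Op 10: note_off(79): free voice 2 | voices=[60 70 - 86 85]

Answer: 0 1 4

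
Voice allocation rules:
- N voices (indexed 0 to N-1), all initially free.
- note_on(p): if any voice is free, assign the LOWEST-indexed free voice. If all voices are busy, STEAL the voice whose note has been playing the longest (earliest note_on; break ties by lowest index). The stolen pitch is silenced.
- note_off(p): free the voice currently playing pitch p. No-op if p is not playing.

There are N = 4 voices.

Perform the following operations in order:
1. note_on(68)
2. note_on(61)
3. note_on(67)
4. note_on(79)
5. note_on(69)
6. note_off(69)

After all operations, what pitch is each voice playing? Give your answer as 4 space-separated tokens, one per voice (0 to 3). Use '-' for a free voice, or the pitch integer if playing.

Answer: - 61 67 79

Derivation:
Op 1: note_on(68): voice 0 is free -> assigned | voices=[68 - - -]
Op 2: note_on(61): voice 1 is free -> assigned | voices=[68 61 - -]
Op 3: note_on(67): voice 2 is free -> assigned | voices=[68 61 67 -]
Op 4: note_on(79): voice 3 is free -> assigned | voices=[68 61 67 79]
Op 5: note_on(69): all voices busy, STEAL voice 0 (pitch 68, oldest) -> assign | voices=[69 61 67 79]
Op 6: note_off(69): free voice 0 | voices=[- 61 67 79]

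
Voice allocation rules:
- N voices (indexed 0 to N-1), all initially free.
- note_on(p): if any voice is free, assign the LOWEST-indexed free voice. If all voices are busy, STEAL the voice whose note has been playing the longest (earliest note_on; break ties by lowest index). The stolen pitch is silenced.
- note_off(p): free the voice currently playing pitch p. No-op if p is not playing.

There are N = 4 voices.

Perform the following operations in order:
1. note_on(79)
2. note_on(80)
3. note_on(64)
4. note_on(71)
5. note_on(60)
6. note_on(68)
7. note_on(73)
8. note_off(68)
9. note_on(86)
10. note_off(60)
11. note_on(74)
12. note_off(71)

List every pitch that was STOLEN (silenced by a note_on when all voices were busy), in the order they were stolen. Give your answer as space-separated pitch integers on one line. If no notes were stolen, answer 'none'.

Answer: 79 80 64

Derivation:
Op 1: note_on(79): voice 0 is free -> assigned | voices=[79 - - -]
Op 2: note_on(80): voice 1 is free -> assigned | voices=[79 80 - -]
Op 3: note_on(64): voice 2 is free -> assigned | voices=[79 80 64 -]
Op 4: note_on(71): voice 3 is free -> assigned | voices=[79 80 64 71]
Op 5: note_on(60): all voices busy, STEAL voice 0 (pitch 79, oldest) -> assign | voices=[60 80 64 71]
Op 6: note_on(68): all voices busy, STEAL voice 1 (pitch 80, oldest) -> assign | voices=[60 68 64 71]
Op 7: note_on(73): all voices busy, STEAL voice 2 (pitch 64, oldest) -> assign | voices=[60 68 73 71]
Op 8: note_off(68): free voice 1 | voices=[60 - 73 71]
Op 9: note_on(86): voice 1 is free -> assigned | voices=[60 86 73 71]
Op 10: note_off(60): free voice 0 | voices=[- 86 73 71]
Op 11: note_on(74): voice 0 is free -> assigned | voices=[74 86 73 71]
Op 12: note_off(71): free voice 3 | voices=[74 86 73 -]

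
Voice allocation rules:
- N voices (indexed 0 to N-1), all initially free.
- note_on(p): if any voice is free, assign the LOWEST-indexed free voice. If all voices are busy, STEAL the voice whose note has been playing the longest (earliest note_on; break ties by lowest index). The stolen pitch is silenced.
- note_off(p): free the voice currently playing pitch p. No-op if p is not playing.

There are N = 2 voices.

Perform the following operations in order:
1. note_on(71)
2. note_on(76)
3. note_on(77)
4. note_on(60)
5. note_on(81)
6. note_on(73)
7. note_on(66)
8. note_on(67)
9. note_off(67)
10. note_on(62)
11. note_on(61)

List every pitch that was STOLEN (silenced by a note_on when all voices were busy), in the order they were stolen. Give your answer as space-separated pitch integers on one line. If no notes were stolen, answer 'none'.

Answer: 71 76 77 60 81 73 66

Derivation:
Op 1: note_on(71): voice 0 is free -> assigned | voices=[71 -]
Op 2: note_on(76): voice 1 is free -> assigned | voices=[71 76]
Op 3: note_on(77): all voices busy, STEAL voice 0 (pitch 71, oldest) -> assign | voices=[77 76]
Op 4: note_on(60): all voices busy, STEAL voice 1 (pitch 76, oldest) -> assign | voices=[77 60]
Op 5: note_on(81): all voices busy, STEAL voice 0 (pitch 77, oldest) -> assign | voices=[81 60]
Op 6: note_on(73): all voices busy, STEAL voice 1 (pitch 60, oldest) -> assign | voices=[81 73]
Op 7: note_on(66): all voices busy, STEAL voice 0 (pitch 81, oldest) -> assign | voices=[66 73]
Op 8: note_on(67): all voices busy, STEAL voice 1 (pitch 73, oldest) -> assign | voices=[66 67]
Op 9: note_off(67): free voice 1 | voices=[66 -]
Op 10: note_on(62): voice 1 is free -> assigned | voices=[66 62]
Op 11: note_on(61): all voices busy, STEAL voice 0 (pitch 66, oldest) -> assign | voices=[61 62]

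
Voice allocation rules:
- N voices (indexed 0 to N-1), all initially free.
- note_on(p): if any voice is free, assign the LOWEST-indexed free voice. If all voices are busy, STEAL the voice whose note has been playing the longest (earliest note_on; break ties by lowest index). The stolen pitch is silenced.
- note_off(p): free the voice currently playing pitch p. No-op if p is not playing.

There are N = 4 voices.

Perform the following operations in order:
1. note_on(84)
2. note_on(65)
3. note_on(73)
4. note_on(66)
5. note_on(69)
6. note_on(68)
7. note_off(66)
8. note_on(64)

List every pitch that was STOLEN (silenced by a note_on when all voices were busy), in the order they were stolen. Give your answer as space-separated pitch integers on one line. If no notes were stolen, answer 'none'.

Answer: 84 65

Derivation:
Op 1: note_on(84): voice 0 is free -> assigned | voices=[84 - - -]
Op 2: note_on(65): voice 1 is free -> assigned | voices=[84 65 - -]
Op 3: note_on(73): voice 2 is free -> assigned | voices=[84 65 73 -]
Op 4: note_on(66): voice 3 is free -> assigned | voices=[84 65 73 66]
Op 5: note_on(69): all voices busy, STEAL voice 0 (pitch 84, oldest) -> assign | voices=[69 65 73 66]
Op 6: note_on(68): all voices busy, STEAL voice 1 (pitch 65, oldest) -> assign | voices=[69 68 73 66]
Op 7: note_off(66): free voice 3 | voices=[69 68 73 -]
Op 8: note_on(64): voice 3 is free -> assigned | voices=[69 68 73 64]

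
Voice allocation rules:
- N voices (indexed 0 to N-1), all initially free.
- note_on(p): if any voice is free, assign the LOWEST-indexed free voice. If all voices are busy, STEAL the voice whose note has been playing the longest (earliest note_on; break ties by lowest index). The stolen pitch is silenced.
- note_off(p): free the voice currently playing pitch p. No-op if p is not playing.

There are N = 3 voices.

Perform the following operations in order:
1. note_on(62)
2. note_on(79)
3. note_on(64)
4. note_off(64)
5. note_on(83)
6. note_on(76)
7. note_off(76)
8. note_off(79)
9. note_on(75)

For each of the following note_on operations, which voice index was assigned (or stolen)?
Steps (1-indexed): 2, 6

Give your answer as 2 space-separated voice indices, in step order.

Answer: 1 0

Derivation:
Op 1: note_on(62): voice 0 is free -> assigned | voices=[62 - -]
Op 2: note_on(79): voice 1 is free -> assigned | voices=[62 79 -]
Op 3: note_on(64): voice 2 is free -> assigned | voices=[62 79 64]
Op 4: note_off(64): free voice 2 | voices=[62 79 -]
Op 5: note_on(83): voice 2 is free -> assigned | voices=[62 79 83]
Op 6: note_on(76): all voices busy, STEAL voice 0 (pitch 62, oldest) -> assign | voices=[76 79 83]
Op 7: note_off(76): free voice 0 | voices=[- 79 83]
Op 8: note_off(79): free voice 1 | voices=[- - 83]
Op 9: note_on(75): voice 0 is free -> assigned | voices=[75 - 83]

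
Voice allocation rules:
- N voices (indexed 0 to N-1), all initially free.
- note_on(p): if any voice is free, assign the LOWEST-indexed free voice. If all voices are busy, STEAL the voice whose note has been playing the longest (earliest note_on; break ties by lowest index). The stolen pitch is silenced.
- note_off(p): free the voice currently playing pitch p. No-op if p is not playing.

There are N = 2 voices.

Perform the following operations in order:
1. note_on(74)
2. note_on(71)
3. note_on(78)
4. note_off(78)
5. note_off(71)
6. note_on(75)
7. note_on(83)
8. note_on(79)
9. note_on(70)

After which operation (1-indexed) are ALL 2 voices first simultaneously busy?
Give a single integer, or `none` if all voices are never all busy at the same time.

Answer: 2

Derivation:
Op 1: note_on(74): voice 0 is free -> assigned | voices=[74 -]
Op 2: note_on(71): voice 1 is free -> assigned | voices=[74 71]
Op 3: note_on(78): all voices busy, STEAL voice 0 (pitch 74, oldest) -> assign | voices=[78 71]
Op 4: note_off(78): free voice 0 | voices=[- 71]
Op 5: note_off(71): free voice 1 | voices=[- -]
Op 6: note_on(75): voice 0 is free -> assigned | voices=[75 -]
Op 7: note_on(83): voice 1 is free -> assigned | voices=[75 83]
Op 8: note_on(79): all voices busy, STEAL voice 0 (pitch 75, oldest) -> assign | voices=[79 83]
Op 9: note_on(70): all voices busy, STEAL voice 1 (pitch 83, oldest) -> assign | voices=[79 70]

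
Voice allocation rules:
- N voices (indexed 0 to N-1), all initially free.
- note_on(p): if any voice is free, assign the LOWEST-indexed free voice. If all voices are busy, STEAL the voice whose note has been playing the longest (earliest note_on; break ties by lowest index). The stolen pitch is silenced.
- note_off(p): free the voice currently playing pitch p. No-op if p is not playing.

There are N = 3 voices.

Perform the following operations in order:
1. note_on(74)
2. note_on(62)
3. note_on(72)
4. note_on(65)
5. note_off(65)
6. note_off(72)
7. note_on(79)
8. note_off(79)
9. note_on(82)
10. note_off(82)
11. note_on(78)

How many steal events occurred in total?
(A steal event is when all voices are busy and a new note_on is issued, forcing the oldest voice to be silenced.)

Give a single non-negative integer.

Answer: 1

Derivation:
Op 1: note_on(74): voice 0 is free -> assigned | voices=[74 - -]
Op 2: note_on(62): voice 1 is free -> assigned | voices=[74 62 -]
Op 3: note_on(72): voice 2 is free -> assigned | voices=[74 62 72]
Op 4: note_on(65): all voices busy, STEAL voice 0 (pitch 74, oldest) -> assign | voices=[65 62 72]
Op 5: note_off(65): free voice 0 | voices=[- 62 72]
Op 6: note_off(72): free voice 2 | voices=[- 62 -]
Op 7: note_on(79): voice 0 is free -> assigned | voices=[79 62 -]
Op 8: note_off(79): free voice 0 | voices=[- 62 -]
Op 9: note_on(82): voice 0 is free -> assigned | voices=[82 62 -]
Op 10: note_off(82): free voice 0 | voices=[- 62 -]
Op 11: note_on(78): voice 0 is free -> assigned | voices=[78 62 -]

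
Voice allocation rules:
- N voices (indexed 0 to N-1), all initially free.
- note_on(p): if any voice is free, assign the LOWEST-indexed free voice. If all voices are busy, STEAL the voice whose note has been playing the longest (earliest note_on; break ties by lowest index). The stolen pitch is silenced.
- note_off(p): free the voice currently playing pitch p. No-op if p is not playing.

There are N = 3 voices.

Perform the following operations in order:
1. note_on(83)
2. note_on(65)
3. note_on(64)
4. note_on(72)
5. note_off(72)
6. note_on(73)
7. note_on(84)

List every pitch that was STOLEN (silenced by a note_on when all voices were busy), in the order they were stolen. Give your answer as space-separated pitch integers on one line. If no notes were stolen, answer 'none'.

Op 1: note_on(83): voice 0 is free -> assigned | voices=[83 - -]
Op 2: note_on(65): voice 1 is free -> assigned | voices=[83 65 -]
Op 3: note_on(64): voice 2 is free -> assigned | voices=[83 65 64]
Op 4: note_on(72): all voices busy, STEAL voice 0 (pitch 83, oldest) -> assign | voices=[72 65 64]
Op 5: note_off(72): free voice 0 | voices=[- 65 64]
Op 6: note_on(73): voice 0 is free -> assigned | voices=[73 65 64]
Op 7: note_on(84): all voices busy, STEAL voice 1 (pitch 65, oldest) -> assign | voices=[73 84 64]

Answer: 83 65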